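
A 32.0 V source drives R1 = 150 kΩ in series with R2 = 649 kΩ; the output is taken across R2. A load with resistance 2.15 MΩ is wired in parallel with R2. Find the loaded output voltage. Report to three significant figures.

V_out ≈ 24.6 V

The load sits in parallel with R2: R2‖R_L = (649 × 2150) / (649 + 2150) = 498.5 kΩ.
V_out = 32.0 × 498.5 / (150 + 498.5) = 32.0 × 498.5/648.5 = 24.6 V.
(Unloaded it would have been 26.0 V.)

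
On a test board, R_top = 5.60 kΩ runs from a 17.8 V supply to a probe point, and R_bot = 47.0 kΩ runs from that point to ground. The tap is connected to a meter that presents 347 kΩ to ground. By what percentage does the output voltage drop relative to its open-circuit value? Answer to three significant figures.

The divider's output (Thévenin) resistance is R_top‖R_bot = 5.004 kΩ.
Fractional drop under load = R_th/(R_th + R_L) = 5.004 / (5.004 + 347) = 0.01422.
So the output falls by 1.42 %.

1.42 %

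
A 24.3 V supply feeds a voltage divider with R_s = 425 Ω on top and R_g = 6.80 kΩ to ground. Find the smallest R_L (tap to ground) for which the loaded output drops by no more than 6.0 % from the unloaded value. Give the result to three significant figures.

Output resistance R_th = R_s‖R_g = (425 × 6800)/7225 = 400.0 Ω.
The fractional drop is R_th/(R_th + R_L); requiring this ≤ 0.0600 gives R_L ≥ R_th(1/0.0600 − 1) = 400.0 × 15.67 = 6.27 kΩ.

R_L(min) ≈ 6.27 kΩ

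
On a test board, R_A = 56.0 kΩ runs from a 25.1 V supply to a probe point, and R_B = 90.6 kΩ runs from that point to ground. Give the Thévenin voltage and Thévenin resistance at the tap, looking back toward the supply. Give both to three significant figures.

V_th is the open-circuit tap voltage: 25.1 × 90.6/(56.0 + 90.6) = 15.5 V.
With the supply zeroed, R_A and R_B appear in parallel from the tap: R_th = R_A‖R_B = (56.0 × 90.6)/146.6 = 34.6 kΩ.

V_th = 15.5 V, R_th = 34.6 kΩ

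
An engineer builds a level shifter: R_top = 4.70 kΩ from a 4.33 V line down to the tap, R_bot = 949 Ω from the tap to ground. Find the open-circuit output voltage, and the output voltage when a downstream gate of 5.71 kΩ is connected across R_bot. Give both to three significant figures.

Unloaded: 0.727 V; loaded: 0.639 V

Open-circuit: V = 4.33 × 949/(4700 + 949) = 0.727 V.
With the load, R_bot becomes R_bot‖R_L = 813.8 Ω, so V = 4.33 × 813.8/5514 = 0.639 V.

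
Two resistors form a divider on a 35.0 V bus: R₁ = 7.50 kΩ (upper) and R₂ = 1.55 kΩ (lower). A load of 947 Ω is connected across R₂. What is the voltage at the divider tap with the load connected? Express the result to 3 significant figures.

V_out ≈ 2.54 V

The load sits in parallel with R₂: R₂‖R_L = (1550 × 947) / (1550 + 947) = 587.8 Ω.
V_out = 35.0 × 587.8 / (7500 + 587.8) = 35.0 × 587.8/8088 = 2.54 V.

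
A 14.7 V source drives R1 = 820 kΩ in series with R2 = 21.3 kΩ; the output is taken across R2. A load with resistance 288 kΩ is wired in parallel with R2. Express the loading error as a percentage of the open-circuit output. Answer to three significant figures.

The divider's output (Thévenin) resistance is R1‖R2 = 20.76 kΩ.
Fractional drop under load = R_th/(R_th + R_L) = 20.76 / (20.76 + 288) = 0.06724.
So the output falls by 6.72 %.

6.72 %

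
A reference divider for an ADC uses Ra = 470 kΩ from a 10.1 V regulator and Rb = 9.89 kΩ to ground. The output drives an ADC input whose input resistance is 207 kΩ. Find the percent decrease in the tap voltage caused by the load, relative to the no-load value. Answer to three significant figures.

4.47 %

The divider's output (Thévenin) resistance is Ra‖Rb = 9.686 kΩ.
Fractional drop under load = R_th/(R_th + R_L) = 9.686 / (9.686 + 207) = 0.04470.
So the output falls by 4.47 %.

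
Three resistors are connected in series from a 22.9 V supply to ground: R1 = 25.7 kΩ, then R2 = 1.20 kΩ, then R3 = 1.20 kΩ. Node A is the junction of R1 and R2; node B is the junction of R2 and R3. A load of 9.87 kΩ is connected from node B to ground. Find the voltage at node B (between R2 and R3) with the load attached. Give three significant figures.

V ≈ 0.876 V

At node B, R3 is in parallel with the load: R3‖R_L = 1.070 kΩ.
Below node A the resistance is R2 + (R3‖R_L) = 2.270 kΩ, so V_A = 22.9 × 2.270/27.97 = 1.858 V.
Then V_B = V_A × (R3‖R_L)/(R2 + R3‖R_L) = 1.858 × 1.070/2.270 = 0.876 V.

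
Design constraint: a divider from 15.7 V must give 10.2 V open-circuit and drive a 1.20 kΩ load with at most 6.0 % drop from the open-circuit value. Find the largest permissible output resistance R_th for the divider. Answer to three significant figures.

R_th ≤ 76.6 Ω

Loading drop = R_th/(R_th + R_L) ≤ 0.0600, so R_th ≤ R_L · ε/(1−ε) = 1.20 kΩ × 0.0600/0.9400 = 76.6 Ω.
(Any R1, R2 with R2/(R1+R2) = 0.650 and R1‖R2 ≤ 76.6 Ω will meet the spec.)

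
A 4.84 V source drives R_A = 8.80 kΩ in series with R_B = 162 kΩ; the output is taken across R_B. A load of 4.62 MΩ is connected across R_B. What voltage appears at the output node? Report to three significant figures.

V_out ≈ 4.58 V

The load sits in parallel with R_B: R_B‖R_L = (162 × 4620) / (162 + 4620) = 156.5 kΩ.
V_out = 4.84 × 156.5 / (8.80 + 156.5) = 4.84 × 156.5/165.3 = 4.58 V.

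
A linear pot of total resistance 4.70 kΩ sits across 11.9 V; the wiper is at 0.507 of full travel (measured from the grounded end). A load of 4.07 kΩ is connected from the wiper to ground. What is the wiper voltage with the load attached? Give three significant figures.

V ≈ 4.68 V

The wiper splits the pot into (1−α)R = 2.317 kΩ above and αR = 2.383 kΩ below.
Lower section ‖ load = 1.503 kΩ.
V_wiper = 11.9 × 1.503/(2.317 + 1.503) = 4.68 V.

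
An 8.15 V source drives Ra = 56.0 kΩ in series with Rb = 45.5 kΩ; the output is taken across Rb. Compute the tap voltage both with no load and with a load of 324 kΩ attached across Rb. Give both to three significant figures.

Open-circuit: V = 8.15 × 45.5/(56.0 + 45.5) = 3.65 V.
With the load, Rb becomes Rb‖R_L = 39.90 kΩ, so V = 8.15 × 39.90/95.90 = 3.39 V.

Unloaded: 3.65 V; loaded: 3.39 V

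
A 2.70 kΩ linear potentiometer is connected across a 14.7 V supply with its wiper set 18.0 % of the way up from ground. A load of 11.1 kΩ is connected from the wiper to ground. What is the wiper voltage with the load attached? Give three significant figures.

The wiper splits the pot into (1−α)R = 2214 Ω above and αR = 486.0 Ω below.
Lower section ‖ load = 465.6 Ω.
V_wiper = 14.7 × 465.6/(2214 + 465.6) = 2.55 V.

V ≈ 2.55 V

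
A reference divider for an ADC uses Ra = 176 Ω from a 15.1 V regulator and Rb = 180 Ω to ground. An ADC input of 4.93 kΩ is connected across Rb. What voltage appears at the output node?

V_out ≈ 7.50 V

The load sits in parallel with Rb: Rb‖R_L = (180 × 4930) / (180 + 4930) = 173.7 Ω.
V_out = 15.1 × 173.7 / (176 + 173.7) = 15.1 × 173.7/349.7 = 7.50 V.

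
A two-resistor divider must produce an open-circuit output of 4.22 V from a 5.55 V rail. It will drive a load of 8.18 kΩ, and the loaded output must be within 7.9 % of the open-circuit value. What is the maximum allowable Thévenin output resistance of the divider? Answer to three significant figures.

R_th ≤ 702 Ω

Loading drop = R_th/(R_th + R_L) ≤ 0.0790, so R_th ≤ R_L · ε/(1−ε) = 8.18 kΩ × 0.0790/0.9210 = 702 Ω.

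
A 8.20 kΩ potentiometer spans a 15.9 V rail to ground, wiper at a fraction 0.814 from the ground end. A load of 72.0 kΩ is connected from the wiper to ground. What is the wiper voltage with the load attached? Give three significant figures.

The wiper splits the pot into (1−α)R = 1.525 kΩ above and αR = 6.675 kΩ below.
Lower section ‖ load = 6.109 kΩ.
V_wiper = 15.9 × 6.109/(1.525 + 6.109) = 12.7 V.

V ≈ 12.7 V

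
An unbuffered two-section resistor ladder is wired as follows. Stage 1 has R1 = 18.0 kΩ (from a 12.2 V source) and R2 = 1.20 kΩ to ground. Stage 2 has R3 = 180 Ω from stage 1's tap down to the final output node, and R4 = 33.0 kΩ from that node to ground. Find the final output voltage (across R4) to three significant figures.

Stage 2 presents R3+R4 = 33180 Ω as a load on stage 1's tap.
Stage 1's lower leg becomes R2‖(R3+R4) = 1158 Ω, so V_mid = 12.2 × 1158/19160 = 0.7375 V.
Stage 2 is itself unloaded: V_out = V_mid × R4/(R3+R4) = 0.7375 × 33000/33180 = 0.733 V.

V_out ≈ 0.733 V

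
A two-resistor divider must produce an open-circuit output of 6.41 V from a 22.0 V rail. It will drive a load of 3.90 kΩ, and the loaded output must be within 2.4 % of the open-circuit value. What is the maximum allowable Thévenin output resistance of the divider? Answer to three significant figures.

Loading drop = R_th/(R_th + R_L) ≤ 0.0240, so R_th ≤ R_L · ε/(1−ε) = 3.90 kΩ × 0.0240/0.9760 = 95.9 Ω.

R_th ≤ 95.9 Ω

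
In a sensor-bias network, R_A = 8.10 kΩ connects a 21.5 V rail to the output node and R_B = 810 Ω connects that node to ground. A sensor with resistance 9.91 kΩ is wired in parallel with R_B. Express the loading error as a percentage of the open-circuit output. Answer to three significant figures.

6.92 %

The divider's output (Thévenin) resistance is R_A‖R_B = 736.4 Ω.
Fractional drop under load = R_th/(R_th + R_L) = 736.4 / (736.4 + 9910) = 0.06917.
So the output falls by 6.92 %.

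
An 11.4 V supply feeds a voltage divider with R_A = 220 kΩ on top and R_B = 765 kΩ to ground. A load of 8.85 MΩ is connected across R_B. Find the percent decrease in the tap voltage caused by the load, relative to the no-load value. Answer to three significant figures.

1.89 %

The divider's output (Thévenin) resistance is R_A‖R_B = 170.9 kΩ.
Fractional drop under load = R_th/(R_th + R_L) = 170.9 / (170.9 + 8850) = 0.01894.
So the output falls by 1.89 %.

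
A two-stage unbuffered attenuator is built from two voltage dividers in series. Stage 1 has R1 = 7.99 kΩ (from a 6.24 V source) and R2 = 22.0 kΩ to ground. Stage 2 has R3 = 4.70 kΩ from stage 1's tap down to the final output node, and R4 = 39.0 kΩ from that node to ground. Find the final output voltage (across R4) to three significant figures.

Stage 2 presents R3+R4 = 43.70 kΩ as a load on stage 1's tap.
Stage 1's lower leg becomes R2‖(R3+R4) = 14.63 kΩ, so V_mid = 6.24 × 14.63/22.62 = 4.036 V.
Stage 2 is itself unloaded: V_out = V_mid × R4/(R3+R4) = 4.036 × 39.0/43.70 = 3.60 V.

V_out ≈ 3.60 V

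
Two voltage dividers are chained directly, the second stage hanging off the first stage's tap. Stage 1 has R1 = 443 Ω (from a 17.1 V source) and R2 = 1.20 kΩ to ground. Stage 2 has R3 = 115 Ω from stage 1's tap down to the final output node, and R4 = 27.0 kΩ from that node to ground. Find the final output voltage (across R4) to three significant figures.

V_out ≈ 12.3 V

Stage 2 presents R3+R4 = 27120 Ω as a load on stage 1's tap.
Stage 1's lower leg becomes R2‖(R3+R4) = 1149 Ω, so V_mid = 17.1 × 1149/1592 = 12.34 V.
Stage 2 is itself unloaded: V_out = V_mid × R4/(R3+R4) = 12.34 × 27000/27120 = 12.3 V.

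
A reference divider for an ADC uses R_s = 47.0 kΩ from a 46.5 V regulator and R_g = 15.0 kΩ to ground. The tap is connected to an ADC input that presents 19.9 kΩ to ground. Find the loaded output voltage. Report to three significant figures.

V_out ≈ 7.16 V

The load sits in parallel with R_g: R_g‖R_L = (15.0 × 19.9) / (15.0 + 19.9) = 8.553 kΩ.
V_out = 46.5 × 8.553 / (47.0 + 8.553) = 46.5 × 8.553/55.55 = 7.16 V.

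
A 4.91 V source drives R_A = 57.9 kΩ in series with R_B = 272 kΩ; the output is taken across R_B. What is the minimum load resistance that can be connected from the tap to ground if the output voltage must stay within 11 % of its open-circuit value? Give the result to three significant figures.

R_L(min) ≈ 386 kΩ

Output resistance R_th = R_A‖R_B = (57.9 × 272)/329.9 = 47.74 kΩ.
The fractional drop is R_th/(R_th + R_L); requiring this ≤ 0.110 gives R_L ≥ R_th(1/0.110 − 1) = 47.74 × 8.091 = 386 kΩ.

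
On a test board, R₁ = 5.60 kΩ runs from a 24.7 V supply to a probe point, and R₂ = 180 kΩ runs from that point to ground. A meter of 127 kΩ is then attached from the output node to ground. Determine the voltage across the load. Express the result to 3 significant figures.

V_out ≈ 23.0 V

The load sits in parallel with R₂: R₂‖R_L = (180 × 127) / (180 + 127) = 74.46 kΩ.
V_out = 24.7 × 74.46 / (5.60 + 74.46) = 24.7 × 74.46/80.06 = 23.0 V.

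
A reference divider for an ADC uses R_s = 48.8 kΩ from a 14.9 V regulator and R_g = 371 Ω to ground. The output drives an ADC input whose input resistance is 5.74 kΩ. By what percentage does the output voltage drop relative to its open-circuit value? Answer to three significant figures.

6.03 %

The divider's output (Thévenin) resistance is R_s‖R_g = 368.2 Ω.
Fractional drop under load = R_th/(R_th + R_L) = 368.2 / (368.2 + 5740) = 0.06028.
So the output falls by 6.03 %.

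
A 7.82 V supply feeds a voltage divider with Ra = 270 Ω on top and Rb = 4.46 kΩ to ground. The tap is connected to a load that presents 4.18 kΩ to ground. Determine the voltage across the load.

V_out ≈ 6.95 V

The load sits in parallel with Rb: Rb‖R_L = (4460 × 4180) / (4460 + 4180) = 2158 Ω.
V_out = 7.82 × 2158 / (270 + 2158) = 7.82 × 2158/2428 = 6.95 V.
(Unloaded it would have been 7.37 V.)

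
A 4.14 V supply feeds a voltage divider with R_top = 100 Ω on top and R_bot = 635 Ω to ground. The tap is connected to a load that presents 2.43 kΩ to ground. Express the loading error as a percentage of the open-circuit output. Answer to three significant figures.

3.43 %

The divider's output (Thévenin) resistance is R_top‖R_bot = 86.39 Ω.
Fractional drop under load = R_th/(R_th + R_L) = 86.39 / (86.39 + 2430) = 0.03433.
So the output falls by 3.43 %.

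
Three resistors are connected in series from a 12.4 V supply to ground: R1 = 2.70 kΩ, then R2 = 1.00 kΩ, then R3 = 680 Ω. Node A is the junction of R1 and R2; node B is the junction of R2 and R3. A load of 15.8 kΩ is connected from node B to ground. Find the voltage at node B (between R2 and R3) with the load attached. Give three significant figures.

At node B, R3 is in parallel with the load: R3‖R_L = 651.9 Ω.
Below node A the resistance is R2 + (R3‖R_L) = 1652 Ω, so V_A = 12.4 × 1652/4352 = 4.707 V.
Then V_B = V_A × (R3‖R_L)/(R2 + R3‖R_L) = 4.707 × 651.9/1652 = 1.86 V.

V ≈ 1.86 V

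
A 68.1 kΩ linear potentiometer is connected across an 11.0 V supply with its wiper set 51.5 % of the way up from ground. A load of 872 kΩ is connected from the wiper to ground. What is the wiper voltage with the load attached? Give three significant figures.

The wiper splits the pot into (1−α)R = 33.03 kΩ above and αR = 35.07 kΩ below.
Lower section ‖ load = 33.72 kΩ.
V_wiper = 11.0 × 33.72/(33.03 + 33.72) = 5.56 V.

V ≈ 5.56 V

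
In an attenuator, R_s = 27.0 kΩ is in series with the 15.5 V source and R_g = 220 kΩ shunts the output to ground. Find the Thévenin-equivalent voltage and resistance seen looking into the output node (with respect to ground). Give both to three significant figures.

V_th is the open-circuit tap voltage: 15.5 × 220/(27.0 + 220) = 13.8 V.
With the supply zeroed, R_s and R_g appear in parallel from the tap: R_th = R_s‖R_g = (27.0 × 220)/247.0 = 24.0 kΩ.

V_th = 13.8 V, R_th = 24.0 kΩ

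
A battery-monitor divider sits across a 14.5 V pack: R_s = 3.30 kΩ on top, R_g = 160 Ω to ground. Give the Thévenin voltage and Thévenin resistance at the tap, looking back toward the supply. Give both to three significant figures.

V_th = 0.671 V, R_th = 153 Ω

V_th is the open-circuit tap voltage: 14.5 × 160/(3300 + 160) = 0.671 V.
With the supply zeroed, R_s and R_g appear in parallel from the tap: R_th = R_s‖R_g = (3300 × 160)/3460 = 153 Ω.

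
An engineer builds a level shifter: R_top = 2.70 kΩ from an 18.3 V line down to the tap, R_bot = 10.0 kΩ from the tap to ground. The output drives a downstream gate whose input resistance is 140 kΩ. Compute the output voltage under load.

The load sits in parallel with R_bot: R_bot‖R_L = (10.0 × 140) / (10.0 + 140) = 9.333 kΩ.
V_out = 18.3 × 9.333 / (2.70 + 9.333) = 18.3 × 9.333/12.03 = 14.2 V.
(Unloaded it would have been 14.4 V.)

V_out ≈ 14.2 V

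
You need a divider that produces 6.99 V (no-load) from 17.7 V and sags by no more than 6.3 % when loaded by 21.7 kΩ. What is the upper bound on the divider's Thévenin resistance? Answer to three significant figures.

R_th ≤ 1.46 kΩ

Loading drop = R_th/(R_th + R_L) ≤ 0.0630, so R_th ≤ R_L · ε/(1−ε) = 21.7 kΩ × 0.0630/0.9370 = 1.46 kΩ.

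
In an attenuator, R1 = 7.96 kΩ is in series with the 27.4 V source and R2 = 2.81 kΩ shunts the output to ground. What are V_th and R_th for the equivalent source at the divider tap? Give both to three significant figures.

V_th = 7.15 V, R_th = 2.08 kΩ

V_th is the open-circuit tap voltage: 27.4 × 2.81/(7.96 + 2.81) = 7.15 V.
With the supply zeroed, R1 and R2 appear in parallel from the tap: R_th = R1‖R2 = (7.96 × 2.81)/10.77 = 2.08 kΩ.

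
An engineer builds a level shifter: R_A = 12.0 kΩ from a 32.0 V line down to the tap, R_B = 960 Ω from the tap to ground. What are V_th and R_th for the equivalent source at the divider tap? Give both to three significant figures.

V_th is the open-circuit tap voltage: 32.0 × 960/(12000 + 960) = 2.37 V.
With the supply zeroed, R_A and R_B appear in parallel from the tap: R_th = R_A‖R_B = (12000 × 960)/12960 = 889 Ω.

V_th = 2.37 V, R_th = 889 Ω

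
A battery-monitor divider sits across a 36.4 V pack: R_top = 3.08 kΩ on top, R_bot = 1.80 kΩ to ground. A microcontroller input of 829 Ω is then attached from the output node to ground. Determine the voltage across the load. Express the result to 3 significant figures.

V_out ≈ 5.66 V

The load sits in parallel with R_bot: R_bot‖R_L = (1800 × 829) / (1800 + 829) = 567.6 Ω.
V_out = 36.4 × 567.6 / (3080 + 567.6) = 36.4 × 567.6/3648 = 5.66 V.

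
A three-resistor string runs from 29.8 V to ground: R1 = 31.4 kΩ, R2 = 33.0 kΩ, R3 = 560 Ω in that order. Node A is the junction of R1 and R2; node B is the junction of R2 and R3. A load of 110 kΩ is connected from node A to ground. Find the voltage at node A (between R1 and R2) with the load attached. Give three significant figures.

V ≈ 13.4 V

Below node A the series string R2+R3 = 33560 Ω sits in parallel with the 110000 Ω load: 25710 Ω.
V_A = 29.8 × 25710/(31400 + 25710) = 13.4 V.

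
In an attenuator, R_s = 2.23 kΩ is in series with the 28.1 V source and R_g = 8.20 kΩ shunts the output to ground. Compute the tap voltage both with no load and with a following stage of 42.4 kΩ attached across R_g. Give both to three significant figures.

Open-circuit: V = 28.1 × 8.20/(2.23 + 8.20) = 22.1 V.
With the load, R_g becomes R_g‖R_L = 6.871 kΩ, so V = 28.1 × 6.871/9.101 = 21.2 V.

Unloaded: 22.1 V; loaded: 21.2 V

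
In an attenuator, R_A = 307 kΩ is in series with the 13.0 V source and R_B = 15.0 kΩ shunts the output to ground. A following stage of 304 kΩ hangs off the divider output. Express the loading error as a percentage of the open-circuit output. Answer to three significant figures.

4.49 %

The divider's output (Thévenin) resistance is R_A‖R_B = 14.30 kΩ.
Fractional drop under load = R_th/(R_th + R_L) = 14.30 / (14.30 + 304) = 0.04493.
So the output falls by 4.49 %.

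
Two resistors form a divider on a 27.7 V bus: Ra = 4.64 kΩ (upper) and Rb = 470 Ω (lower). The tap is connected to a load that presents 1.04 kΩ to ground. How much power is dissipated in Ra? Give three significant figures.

P ≈ 144 mW

Total resistance from the source is Ra + (Rb‖R_L) = 4964 Ω, so I = 27.7/4964 Ω = 5.581 mA.
P = I²·Ra = (5.581 mA)² × 4.64 kΩ = 144 mW.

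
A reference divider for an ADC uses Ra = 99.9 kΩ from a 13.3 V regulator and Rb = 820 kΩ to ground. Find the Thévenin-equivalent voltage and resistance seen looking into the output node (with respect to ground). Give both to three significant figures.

V_th = 11.9 V, R_th = 89.1 kΩ

V_th is the open-circuit tap voltage: 13.3 × 820/(99.9 + 820) = 11.9 V.
With the supply zeroed, Ra and Rb appear in parallel from the tap: R_th = Ra‖Rb = (99.9 × 820)/919.9 = 89.1 kΩ.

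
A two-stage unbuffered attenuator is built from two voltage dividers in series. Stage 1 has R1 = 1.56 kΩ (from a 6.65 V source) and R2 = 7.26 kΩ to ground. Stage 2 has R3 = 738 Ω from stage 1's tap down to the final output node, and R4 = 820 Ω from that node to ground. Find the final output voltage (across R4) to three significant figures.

Stage 2 presents R3+R4 = 1558 Ω as a load on stage 1's tap.
Stage 1's lower leg becomes R2‖(R3+R4) = 1283 Ω, so V_mid = 6.65 × 1283/2843 = 3.001 V.
Stage 2 is itself unloaded: V_out = V_mid × R4/(R3+R4) = 3.001 × 820/1558 = 1.58 V.

V_out ≈ 1.58 V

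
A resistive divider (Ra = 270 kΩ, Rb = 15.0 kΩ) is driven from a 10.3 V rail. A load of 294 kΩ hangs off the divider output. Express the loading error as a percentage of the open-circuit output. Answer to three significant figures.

4.61 %

The divider's output (Thévenin) resistance is Ra‖Rb = 14.21 kΩ.
Fractional drop under load = R_th/(R_th + R_L) = 14.21 / (14.21 + 294) = 0.04611.
So the output falls by 4.61 %.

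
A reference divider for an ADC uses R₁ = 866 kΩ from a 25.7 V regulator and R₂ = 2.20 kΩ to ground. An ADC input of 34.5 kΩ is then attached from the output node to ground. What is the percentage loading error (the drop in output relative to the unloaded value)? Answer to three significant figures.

The divider's output (Thévenin) resistance is R₁‖R₂ = 2.194 kΩ.
Fractional drop under load = R_th/(R_th + R_L) = 2.194 / (2.194 + 34.5) = 0.05980.
So the output falls by 5.98 %.

5.98 %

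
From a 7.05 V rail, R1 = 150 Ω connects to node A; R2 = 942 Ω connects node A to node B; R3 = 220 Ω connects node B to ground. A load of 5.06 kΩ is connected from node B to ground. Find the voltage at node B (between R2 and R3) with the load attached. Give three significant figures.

V ≈ 1.14 V

At node B, R3 is in parallel with the load: R3‖R_L = 210.8 Ω.
Below node A the resistance is R2 + (R3‖R_L) = 1153 Ω, so V_A = 7.05 × 1153/1303 = 6.238 V.
Then V_B = V_A × (R3‖R_L)/(R2 + R3‖R_L) = 6.238 × 210.8/1153 = 1.14 V.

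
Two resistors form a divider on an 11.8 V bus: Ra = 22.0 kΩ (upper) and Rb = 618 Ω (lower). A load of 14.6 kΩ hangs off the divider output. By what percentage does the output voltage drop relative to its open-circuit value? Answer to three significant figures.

The divider's output (Thévenin) resistance is Ra‖Rb = 601.1 Ω.
Fractional drop under load = R_th/(R_th + R_L) = 601.1 / (601.1 + 14600) = 0.03954.
So the output falls by 3.95 %.

3.95 %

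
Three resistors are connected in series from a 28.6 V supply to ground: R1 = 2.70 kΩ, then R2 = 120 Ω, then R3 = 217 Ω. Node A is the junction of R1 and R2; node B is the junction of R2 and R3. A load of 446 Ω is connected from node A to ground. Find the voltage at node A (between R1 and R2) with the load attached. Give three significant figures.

Below node A the series string R2+R3 = 337.0 Ω sits in parallel with the 446 Ω load: 192.0 Ω.
V_A = 28.6 × 192.0/(2700 + 192.0) = 1.90 V.

V ≈ 1.90 V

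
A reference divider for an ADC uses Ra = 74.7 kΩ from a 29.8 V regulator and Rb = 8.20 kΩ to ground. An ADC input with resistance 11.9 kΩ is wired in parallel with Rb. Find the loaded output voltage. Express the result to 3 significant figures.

The load sits in parallel with Rb: Rb‖R_L = (8.20 × 11.9) / (8.20 + 11.9) = 4.855 kΩ.
V_out = 29.8 × 4.855 / (74.7 + 4.855) = 29.8 × 4.855/79.55 = 1.82 V.

V_out ≈ 1.82 V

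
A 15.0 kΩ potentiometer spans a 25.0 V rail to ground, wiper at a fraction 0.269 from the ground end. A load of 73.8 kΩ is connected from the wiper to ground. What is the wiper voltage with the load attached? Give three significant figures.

The wiper splits the pot into (1−α)R = 10.96 kΩ above and αR = 4.035 kΩ below.
Lower section ‖ load = 3.826 kΩ.
V_wiper = 25.0 × 3.826/(10.96 + 3.826) = 6.47 V.

V ≈ 6.47 V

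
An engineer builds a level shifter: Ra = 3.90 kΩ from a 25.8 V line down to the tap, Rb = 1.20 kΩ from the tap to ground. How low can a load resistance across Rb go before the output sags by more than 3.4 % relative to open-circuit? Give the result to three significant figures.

R_L(min) ≈ 26.1 kΩ

Output resistance R_th = Ra‖Rb = (3900 × 1200)/5100 = 917.6 Ω.
The fractional drop is R_th/(R_th + R_L); requiring this ≤ 0.0340 gives R_L ≥ R_th(1/0.0340 − 1) = 917.6 × 28.41 = 26.1 kΩ.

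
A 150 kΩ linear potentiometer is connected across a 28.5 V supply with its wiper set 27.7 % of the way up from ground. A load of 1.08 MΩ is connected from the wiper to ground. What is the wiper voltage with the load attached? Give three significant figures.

V ≈ 7.68 V

The wiper splits the pot into (1−α)R = 108.5 kΩ above and αR = 41.55 kΩ below.
Lower section ‖ load = 40.01 kΩ.
V_wiper = 28.5 × 40.01/(108.5 + 40.01) = 7.68 V.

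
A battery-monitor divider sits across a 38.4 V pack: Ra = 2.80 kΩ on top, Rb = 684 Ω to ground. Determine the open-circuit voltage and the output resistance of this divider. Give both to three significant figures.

V_th is the open-circuit tap voltage: 38.4 × 684/(2800 + 684) = 7.54 V.
With the supply zeroed, Ra and Rb appear in parallel from the tap: R_th = Ra‖Rb = (2800 × 684)/3484 = 550 Ω.

V_th = 7.54 V, R_th = 550 Ω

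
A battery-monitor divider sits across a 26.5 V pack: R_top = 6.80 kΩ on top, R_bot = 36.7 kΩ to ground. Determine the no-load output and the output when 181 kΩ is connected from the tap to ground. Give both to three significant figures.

Open-circuit: V = 26.5 × 36.7/(6.80 + 36.7) = 22.4 V.
With the load, R_bot becomes R_bot‖R_L = 30.51 kΩ, so V = 26.5 × 30.51/37.31 = 21.7 V.

Unloaded: 22.4 V; loaded: 21.7 V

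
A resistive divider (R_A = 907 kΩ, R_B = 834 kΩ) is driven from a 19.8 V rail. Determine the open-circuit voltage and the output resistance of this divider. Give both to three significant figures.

V_th = 9.48 V, R_th = 434 kΩ

V_th is the open-circuit tap voltage: 19.8 × 834/(907 + 834) = 9.48 V.
With the supply zeroed, R_A and R_B appear in parallel from the tap: R_th = R_A‖R_B = (907 × 834)/1741 = 434 kΩ.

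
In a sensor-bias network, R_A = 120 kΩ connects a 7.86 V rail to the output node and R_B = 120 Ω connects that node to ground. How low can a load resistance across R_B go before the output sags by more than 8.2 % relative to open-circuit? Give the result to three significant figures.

Output resistance R_th = R_A‖R_B = (120000 × 120)/120100 = 119.9 Ω.
The fractional drop is R_th/(R_th + R_L); requiring this ≤ 0.0820 gives R_L ≥ R_th(1/0.0820 − 1) = 119.9 × 11.20 = 1.34 kΩ.

R_L(min) ≈ 1.34 kΩ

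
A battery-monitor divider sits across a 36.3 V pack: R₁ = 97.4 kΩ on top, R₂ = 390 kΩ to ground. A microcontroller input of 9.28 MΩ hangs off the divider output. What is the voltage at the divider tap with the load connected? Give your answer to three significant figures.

The load sits in parallel with R₂: R₂‖R_L = (390 × 9280) / (390 + 9280) = 374.3 kΩ.
V_out = 36.3 × 374.3 / (97.4 + 374.3) = 36.3 × 374.3/471.7 = 28.8 V.

V_out ≈ 28.8 V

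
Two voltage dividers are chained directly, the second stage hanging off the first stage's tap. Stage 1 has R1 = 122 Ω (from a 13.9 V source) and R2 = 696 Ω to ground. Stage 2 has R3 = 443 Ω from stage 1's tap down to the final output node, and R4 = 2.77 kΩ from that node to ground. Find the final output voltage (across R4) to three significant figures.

V_out ≈ 9.88 V

Stage 2 presents R3+R4 = 3213 Ω as a load on stage 1's tap.
Stage 1's lower leg becomes R2‖(R3+R4) = 572.1 Ω, so V_mid = 13.9 × 572.1/694.1 = 11.46 V.
Stage 2 is itself unloaded: V_out = V_mid × R4/(R3+R4) = 11.46 × 2770/3213 = 9.88 V.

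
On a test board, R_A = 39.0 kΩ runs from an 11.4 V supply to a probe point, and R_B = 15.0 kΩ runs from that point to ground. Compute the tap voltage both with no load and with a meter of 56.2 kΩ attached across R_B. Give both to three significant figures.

Unloaded: 3.17 V; loaded: 2.65 V

Open-circuit: V = 11.4 × 15.0/(39.0 + 15.0) = 3.17 V.
With the load, R_B becomes R_B‖R_L = 11.84 kΩ, so V = 11.4 × 11.84/50.84 = 2.65 V.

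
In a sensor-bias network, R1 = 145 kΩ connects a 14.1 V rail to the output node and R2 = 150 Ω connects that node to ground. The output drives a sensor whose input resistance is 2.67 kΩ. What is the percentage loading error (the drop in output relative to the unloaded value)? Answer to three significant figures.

The divider's output (Thévenin) resistance is R1‖R2 = 149.8 Ω.
Fractional drop under load = R_th/(R_th + R_L) = 149.8 / (149.8 + 2670) = 0.05314.
So the output falls by 5.31 %.

5.31 %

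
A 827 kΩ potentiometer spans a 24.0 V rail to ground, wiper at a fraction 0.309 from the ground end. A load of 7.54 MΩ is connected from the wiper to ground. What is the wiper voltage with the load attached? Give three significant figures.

V ≈ 7.25 V

The wiper splits the pot into (1−α)R = 571.5 kΩ above and αR = 255.5 kΩ below.
Lower section ‖ load = 247.2 kΩ.
V_wiper = 24.0 × 247.2/(571.5 + 247.2) = 7.25 V.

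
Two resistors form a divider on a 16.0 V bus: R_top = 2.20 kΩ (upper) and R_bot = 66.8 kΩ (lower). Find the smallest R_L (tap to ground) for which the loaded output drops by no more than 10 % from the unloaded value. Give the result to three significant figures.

Output resistance R_th = R_top‖R_bot = (2.20 × 66.8)/69.00 = 2.130 kΩ.
The fractional drop is R_th/(R_th + R_L); requiring this ≤ 0.100 gives R_L ≥ R_th(1/0.100 − 1) = 2.130 × 9.000 = 19.2 kΩ.

R_L(min) ≈ 19.2 kΩ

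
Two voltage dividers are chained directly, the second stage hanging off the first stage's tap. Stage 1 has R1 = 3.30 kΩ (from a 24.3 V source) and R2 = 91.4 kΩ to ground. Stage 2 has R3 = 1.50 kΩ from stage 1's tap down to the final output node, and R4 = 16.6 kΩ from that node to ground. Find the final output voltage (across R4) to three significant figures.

Stage 2 presents R3+R4 = 18.10 kΩ as a load on stage 1's tap.
Stage 1's lower leg becomes R2‖(R3+R4) = 15.11 kΩ, so V_mid = 24.3 × 15.11/18.41 = 19.94 V.
Stage 2 is itself unloaded: V_out = V_mid × R4/(R3+R4) = 19.94 × 16.6/18.10 = 18.3 V.

V_out ≈ 18.3 V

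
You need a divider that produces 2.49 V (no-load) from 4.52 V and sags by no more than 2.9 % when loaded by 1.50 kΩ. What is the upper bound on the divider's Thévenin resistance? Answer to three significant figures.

R_th ≤ 44.8 Ω

Loading drop = R_th/(R_th + R_L) ≤ 0.0290, so R_th ≤ R_L · ε/(1−ε) = 1.50 kΩ × 0.0290/0.9710 = 44.8 Ω.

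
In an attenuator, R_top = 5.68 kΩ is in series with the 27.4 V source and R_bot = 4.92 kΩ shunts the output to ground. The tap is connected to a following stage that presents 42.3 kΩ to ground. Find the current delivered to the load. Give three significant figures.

R_bot‖R_L = 4.407 kΩ; V_out = 27.4 × 4.407/10.09 = 11.97 V.
I_L = V_out / R_L = 11.97 / 42.3 kΩ = 0.283 mA.

I_L ≈ 0.283 mA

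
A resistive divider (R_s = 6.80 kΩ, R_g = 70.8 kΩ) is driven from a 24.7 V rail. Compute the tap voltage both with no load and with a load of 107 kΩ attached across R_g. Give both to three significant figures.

Unloaded: 22.5 V; loaded: 21.3 V

Open-circuit: V = 24.7 × 70.8/(6.80 + 70.8) = 22.5 V.
With the load, R_g becomes R_g‖R_L = 42.61 kΩ, so V = 24.7 × 42.61/49.41 = 21.3 V.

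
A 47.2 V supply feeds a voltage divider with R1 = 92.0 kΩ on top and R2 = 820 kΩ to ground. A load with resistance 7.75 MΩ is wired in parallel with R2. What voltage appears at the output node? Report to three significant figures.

V_out ≈ 42.0 V

The load sits in parallel with R2: R2‖R_L = (820 × 7750) / (820 + 7750) = 741.5 kΩ.
V_out = 47.2 × 741.5 / (92.0 + 741.5) = 47.2 × 741.5/833.5 = 42.0 V.
(Unloaded it would have been 42.4 V.)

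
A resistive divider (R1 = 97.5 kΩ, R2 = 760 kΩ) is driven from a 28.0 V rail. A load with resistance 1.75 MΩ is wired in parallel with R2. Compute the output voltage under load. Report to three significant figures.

V_out ≈ 23.6 V

The load sits in parallel with R2: R2‖R_L = (760 × 1750) / (760 + 1750) = 529.9 kΩ.
V_out = 28.0 × 529.9 / (97.5 + 529.9) = 28.0 × 529.9/627.4 = 23.6 V.
(Unloaded it would have been 24.8 V.)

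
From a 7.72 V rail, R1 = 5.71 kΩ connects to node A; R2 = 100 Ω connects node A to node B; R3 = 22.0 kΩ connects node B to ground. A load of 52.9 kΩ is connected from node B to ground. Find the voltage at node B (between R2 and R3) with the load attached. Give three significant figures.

At node B, R3 is in parallel with the load: R3‖R_L = 15540 Ω.
Below node A the resistance is R2 + (R3‖R_L) = 15640 Ω, so V_A = 7.72 × 15640/21350 = 5.655 V.
Then V_B = V_A × (R3‖R_L)/(R2 + R3‖R_L) = 5.655 × 15540/15640 = 5.62 V.

V ≈ 5.62 V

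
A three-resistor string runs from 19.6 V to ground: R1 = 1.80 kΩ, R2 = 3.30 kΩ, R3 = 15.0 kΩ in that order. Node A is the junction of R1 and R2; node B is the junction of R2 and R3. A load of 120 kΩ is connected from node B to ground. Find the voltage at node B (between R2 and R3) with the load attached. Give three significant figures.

V ≈ 14.2 V

At node B, R3 is in parallel with the load: R3‖R_L = 13.33 kΩ.
Below node A the resistance is R2 + (R3‖R_L) = 16.63 kΩ, so V_A = 19.6 × 16.63/18.43 = 17.69 V.
Then V_B = V_A × (R3‖R_L)/(R2 + R3‖R_L) = 17.69 × 13.33/16.63 = 14.2 V.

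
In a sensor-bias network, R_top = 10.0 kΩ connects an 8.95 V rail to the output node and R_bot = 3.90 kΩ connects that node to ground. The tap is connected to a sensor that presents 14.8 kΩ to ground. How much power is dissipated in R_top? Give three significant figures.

P ≈ 4.68 mW

Total resistance from the source is R_top + (R_bot‖R_L) = 13.09 kΩ, so I = 8.95/13.09 kΩ = 0.6839 mA.
P = I²·R_top = (0.6839 mA)² × 10.0 kΩ = 4.68 mW.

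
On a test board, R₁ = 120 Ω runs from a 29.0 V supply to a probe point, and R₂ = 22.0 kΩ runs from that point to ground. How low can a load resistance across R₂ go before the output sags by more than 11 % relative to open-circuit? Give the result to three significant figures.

R_L(min) ≈ 966 Ω

Output resistance R_th = R₁‖R₂ = (120 × 22000)/22120 = 119.3 Ω.
The fractional drop is R_th/(R_th + R_L); requiring this ≤ 0.110 gives R_L ≥ R_th(1/0.110 − 1) = 119.3 × 8.091 = 966 Ω.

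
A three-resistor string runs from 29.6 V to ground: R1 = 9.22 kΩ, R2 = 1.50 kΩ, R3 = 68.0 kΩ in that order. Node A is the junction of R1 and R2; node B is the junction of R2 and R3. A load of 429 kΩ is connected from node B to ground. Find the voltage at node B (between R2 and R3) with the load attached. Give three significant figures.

V ≈ 25.0 V

At node B, R3 is in parallel with the load: R3‖R_L = 58.70 kΩ.
Below node A the resistance is R2 + (R3‖R_L) = 60.20 kΩ, so V_A = 29.6 × 60.20/69.42 = 25.67 V.
Then V_B = V_A × (R3‖R_L)/(R2 + R3‖R_L) = 25.67 × 58.70/60.20 = 25.0 V.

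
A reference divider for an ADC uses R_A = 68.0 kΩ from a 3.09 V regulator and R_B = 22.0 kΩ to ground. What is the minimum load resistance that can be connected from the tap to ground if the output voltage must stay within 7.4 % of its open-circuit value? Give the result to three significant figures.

R_L(min) ≈ 208 kΩ

Output resistance R_th = R_A‖R_B = (68.0 × 22.0)/90.00 = 16.62 kΩ.
The fractional drop is R_th/(R_th + R_L); requiring this ≤ 0.0740 gives R_L ≥ R_th(1/0.0740 − 1) = 16.62 × 12.51 = 208 kΩ.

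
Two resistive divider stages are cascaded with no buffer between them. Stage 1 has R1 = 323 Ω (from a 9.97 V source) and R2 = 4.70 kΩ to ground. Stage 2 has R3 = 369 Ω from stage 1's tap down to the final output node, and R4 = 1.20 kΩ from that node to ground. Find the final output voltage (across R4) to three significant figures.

V_out ≈ 5.98 V

Stage 2 presents R3+R4 = 1569 Ω as a load on stage 1's tap.
Stage 1's lower leg becomes R2‖(R3+R4) = 1176 Ω, so V_mid = 9.97 × 1176/1499 = 7.822 V.
Stage 2 is itself unloaded: V_out = V_mid × R4/(R3+R4) = 7.822 × 1200/1569 = 5.98 V.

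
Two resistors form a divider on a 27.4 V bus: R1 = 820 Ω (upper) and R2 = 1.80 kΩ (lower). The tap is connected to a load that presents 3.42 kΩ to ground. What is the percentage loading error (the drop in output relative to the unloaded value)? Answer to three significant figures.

The divider's output (Thévenin) resistance is R1‖R2 = 563.4 Ω.
Fractional drop under load = R_th/(R_th + R_L) = 563.4 / (563.4 + 3420) = 0.1414.
So the output falls by 14.1 %.

14.1 %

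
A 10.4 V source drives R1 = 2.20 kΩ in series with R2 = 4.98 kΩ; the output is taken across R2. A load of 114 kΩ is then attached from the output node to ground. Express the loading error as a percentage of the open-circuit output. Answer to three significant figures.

1.32 %

The divider's output (Thévenin) resistance is R1‖R2 = 1.526 kΩ.
Fractional drop under load = R_th/(R_th + R_L) = 1.526 / (1.526 + 114) = 0.01321.
So the output falls by 1.32 %.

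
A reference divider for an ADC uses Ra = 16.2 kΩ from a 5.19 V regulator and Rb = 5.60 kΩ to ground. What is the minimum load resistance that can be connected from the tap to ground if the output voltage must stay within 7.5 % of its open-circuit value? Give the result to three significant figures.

R_L(min) ≈ 51.3 kΩ

Output resistance R_th = Ra‖Rb = (16.2 × 5.60)/21.80 = 4.161 kΩ.
The fractional drop is R_th/(R_th + R_L); requiring this ≤ 0.0750 gives R_L ≥ R_th(1/0.0750 − 1) = 4.161 × 12.33 = 51.3 kΩ.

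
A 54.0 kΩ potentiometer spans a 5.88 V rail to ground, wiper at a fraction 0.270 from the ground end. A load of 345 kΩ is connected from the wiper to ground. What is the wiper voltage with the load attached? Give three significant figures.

V ≈ 1.54 V

The wiper splits the pot into (1−α)R = 39.42 kΩ above and αR = 14.58 kΩ below.
Lower section ‖ load = 13.99 kΩ.
V_wiper = 5.88 × 13.99/(39.42 + 13.99) = 1.54 V.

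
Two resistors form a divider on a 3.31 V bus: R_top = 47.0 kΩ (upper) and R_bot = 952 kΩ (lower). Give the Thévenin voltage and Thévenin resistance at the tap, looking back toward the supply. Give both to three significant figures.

V_th is the open-circuit tap voltage: 3.31 × 952/(47.0 + 952) = 3.15 V.
With the supply zeroed, R_top and R_bot appear in parallel from the tap: R_th = R_top‖R_bot = (47.0 × 952)/999.0 = 44.8 kΩ.

V_th = 3.15 V, R_th = 44.8 kΩ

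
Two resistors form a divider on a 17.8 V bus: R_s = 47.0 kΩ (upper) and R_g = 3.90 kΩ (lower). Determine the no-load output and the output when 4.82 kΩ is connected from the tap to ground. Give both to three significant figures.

Open-circuit: V = 17.8 × 3.90/(47.0 + 3.90) = 1.36 V.
With the load, R_g becomes R_g‖R_L = 2.156 kΩ, so V = 17.8 × 2.156/49.16 = 0.781 V.

Unloaded: 1.36 V; loaded: 0.781 V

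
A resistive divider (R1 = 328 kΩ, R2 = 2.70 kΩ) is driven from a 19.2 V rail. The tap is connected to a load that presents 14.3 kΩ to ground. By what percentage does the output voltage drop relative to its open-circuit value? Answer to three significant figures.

15.8 %

Unloaded V = 19.2 × 2.70/330.7 = 0.1568 V.
Loaded: R2‖R_L = 2.271 kΩ, giving V = 19.2 × 2.271/330.3 = 0.1320 V.
Drop = (0.1568 − 0.1320) / 0.1568 = 15.8 %.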